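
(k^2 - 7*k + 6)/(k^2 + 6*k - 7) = (k - 6)/(k + 7)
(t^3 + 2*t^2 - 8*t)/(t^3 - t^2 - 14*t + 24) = t/(t - 3)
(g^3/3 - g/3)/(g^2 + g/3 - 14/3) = (g^3 - g)/(3*g^2 + g - 14)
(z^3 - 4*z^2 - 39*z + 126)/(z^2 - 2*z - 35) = (z^2 + 3*z - 18)/(z + 5)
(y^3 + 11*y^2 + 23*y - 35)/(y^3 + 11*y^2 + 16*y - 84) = (y^2 + 4*y - 5)/(y^2 + 4*y - 12)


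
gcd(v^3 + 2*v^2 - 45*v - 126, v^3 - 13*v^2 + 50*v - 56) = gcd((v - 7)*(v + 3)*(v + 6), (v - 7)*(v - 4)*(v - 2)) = v - 7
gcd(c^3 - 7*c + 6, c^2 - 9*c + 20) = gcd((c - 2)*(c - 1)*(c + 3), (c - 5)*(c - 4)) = 1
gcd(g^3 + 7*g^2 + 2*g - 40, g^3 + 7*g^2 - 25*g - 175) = g + 5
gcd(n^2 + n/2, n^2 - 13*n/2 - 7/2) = n + 1/2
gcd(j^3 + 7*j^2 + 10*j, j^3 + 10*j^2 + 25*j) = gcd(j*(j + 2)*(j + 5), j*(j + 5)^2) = j^2 + 5*j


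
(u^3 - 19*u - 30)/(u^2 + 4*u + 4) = (u^2 - 2*u - 15)/(u + 2)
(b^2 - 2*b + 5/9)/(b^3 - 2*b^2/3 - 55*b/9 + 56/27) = 3*(3*b - 5)/(9*b^2 - 3*b - 56)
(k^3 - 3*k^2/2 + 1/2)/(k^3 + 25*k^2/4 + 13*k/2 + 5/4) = 2*(2*k^3 - 3*k^2 + 1)/(4*k^3 + 25*k^2 + 26*k + 5)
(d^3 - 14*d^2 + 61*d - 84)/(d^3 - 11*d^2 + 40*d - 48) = (d - 7)/(d - 4)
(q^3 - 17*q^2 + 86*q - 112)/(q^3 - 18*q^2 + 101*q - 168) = (q - 2)/(q - 3)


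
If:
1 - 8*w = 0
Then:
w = 1/8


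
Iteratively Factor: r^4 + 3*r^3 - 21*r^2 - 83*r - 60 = (r + 1)*(r^3 + 2*r^2 - 23*r - 60) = (r + 1)*(r + 4)*(r^2 - 2*r - 15) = (r + 1)*(r + 3)*(r + 4)*(r - 5)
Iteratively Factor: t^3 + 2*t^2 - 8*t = (t - 2)*(t^2 + 4*t) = t*(t - 2)*(t + 4)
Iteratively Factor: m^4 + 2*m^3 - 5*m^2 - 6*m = (m)*(m^3 + 2*m^2 - 5*m - 6) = m*(m + 3)*(m^2 - m - 2) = m*(m + 1)*(m + 3)*(m - 2)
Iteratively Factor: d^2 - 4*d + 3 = (d - 1)*(d - 3)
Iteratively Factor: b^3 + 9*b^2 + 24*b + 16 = (b + 4)*(b^2 + 5*b + 4) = (b + 4)^2*(b + 1)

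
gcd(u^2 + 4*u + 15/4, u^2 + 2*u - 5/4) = u + 5/2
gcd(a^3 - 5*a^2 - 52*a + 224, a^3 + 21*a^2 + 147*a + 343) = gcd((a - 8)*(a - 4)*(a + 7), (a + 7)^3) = a + 7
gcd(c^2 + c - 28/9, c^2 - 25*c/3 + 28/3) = c - 4/3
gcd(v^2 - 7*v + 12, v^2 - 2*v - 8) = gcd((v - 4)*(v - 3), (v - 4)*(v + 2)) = v - 4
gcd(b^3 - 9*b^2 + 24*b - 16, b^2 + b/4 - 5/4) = b - 1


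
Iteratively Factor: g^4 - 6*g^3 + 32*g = (g + 2)*(g^3 - 8*g^2 + 16*g) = g*(g + 2)*(g^2 - 8*g + 16) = g*(g - 4)*(g + 2)*(g - 4)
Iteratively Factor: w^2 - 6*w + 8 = (w - 2)*(w - 4)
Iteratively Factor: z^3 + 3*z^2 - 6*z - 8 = (z + 1)*(z^2 + 2*z - 8) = (z - 2)*(z + 1)*(z + 4)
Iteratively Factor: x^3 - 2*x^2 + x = (x - 1)*(x^2 - x) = (x - 1)^2*(x)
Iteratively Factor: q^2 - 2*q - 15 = (q - 5)*(q + 3)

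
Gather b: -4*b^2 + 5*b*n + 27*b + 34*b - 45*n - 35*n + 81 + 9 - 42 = -4*b^2 + b*(5*n + 61) - 80*n + 48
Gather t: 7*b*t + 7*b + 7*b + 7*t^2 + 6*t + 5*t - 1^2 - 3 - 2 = 14*b + 7*t^2 + t*(7*b + 11) - 6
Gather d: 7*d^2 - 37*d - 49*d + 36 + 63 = 7*d^2 - 86*d + 99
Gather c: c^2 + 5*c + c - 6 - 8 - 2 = c^2 + 6*c - 16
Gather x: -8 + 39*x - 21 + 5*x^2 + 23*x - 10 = 5*x^2 + 62*x - 39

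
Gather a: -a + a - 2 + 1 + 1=0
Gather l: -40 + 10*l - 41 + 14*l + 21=24*l - 60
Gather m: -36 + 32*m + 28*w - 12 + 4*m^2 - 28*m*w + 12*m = 4*m^2 + m*(44 - 28*w) + 28*w - 48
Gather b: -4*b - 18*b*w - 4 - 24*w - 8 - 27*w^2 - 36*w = b*(-18*w - 4) - 27*w^2 - 60*w - 12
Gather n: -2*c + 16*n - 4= -2*c + 16*n - 4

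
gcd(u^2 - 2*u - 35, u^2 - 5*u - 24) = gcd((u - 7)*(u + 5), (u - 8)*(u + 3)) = 1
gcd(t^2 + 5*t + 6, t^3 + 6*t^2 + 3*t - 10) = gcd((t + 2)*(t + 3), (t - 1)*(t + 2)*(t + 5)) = t + 2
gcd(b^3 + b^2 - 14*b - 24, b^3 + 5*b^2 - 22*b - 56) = b^2 - 2*b - 8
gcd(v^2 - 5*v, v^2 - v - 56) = 1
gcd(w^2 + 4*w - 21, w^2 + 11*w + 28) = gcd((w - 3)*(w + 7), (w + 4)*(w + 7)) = w + 7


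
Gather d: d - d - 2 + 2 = 0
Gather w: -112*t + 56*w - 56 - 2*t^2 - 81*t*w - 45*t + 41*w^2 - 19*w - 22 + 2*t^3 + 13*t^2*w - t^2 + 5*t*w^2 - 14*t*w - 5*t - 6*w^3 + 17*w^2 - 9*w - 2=2*t^3 - 3*t^2 - 162*t - 6*w^3 + w^2*(5*t + 58) + w*(13*t^2 - 95*t + 28) - 80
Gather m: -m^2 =-m^2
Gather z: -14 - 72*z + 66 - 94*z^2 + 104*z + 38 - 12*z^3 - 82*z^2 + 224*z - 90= -12*z^3 - 176*z^2 + 256*z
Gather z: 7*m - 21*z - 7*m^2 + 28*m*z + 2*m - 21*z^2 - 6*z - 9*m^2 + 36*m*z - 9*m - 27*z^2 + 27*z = -16*m^2 + 64*m*z - 48*z^2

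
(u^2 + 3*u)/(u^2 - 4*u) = (u + 3)/(u - 4)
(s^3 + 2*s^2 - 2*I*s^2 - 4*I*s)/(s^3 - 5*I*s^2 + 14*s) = (s^2 + 2*s*(1 - I) - 4*I)/(s^2 - 5*I*s + 14)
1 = 1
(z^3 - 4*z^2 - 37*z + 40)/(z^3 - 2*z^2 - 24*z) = (-z^3 + 4*z^2 + 37*z - 40)/(z*(-z^2 + 2*z + 24))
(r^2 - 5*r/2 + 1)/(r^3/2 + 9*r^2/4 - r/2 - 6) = 2*(2*r^2 - 5*r + 2)/(2*r^3 + 9*r^2 - 2*r - 24)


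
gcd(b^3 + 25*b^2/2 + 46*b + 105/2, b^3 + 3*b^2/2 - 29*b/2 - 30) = b^2 + 11*b/2 + 15/2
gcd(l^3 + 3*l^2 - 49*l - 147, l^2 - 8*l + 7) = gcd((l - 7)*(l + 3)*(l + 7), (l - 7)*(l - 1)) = l - 7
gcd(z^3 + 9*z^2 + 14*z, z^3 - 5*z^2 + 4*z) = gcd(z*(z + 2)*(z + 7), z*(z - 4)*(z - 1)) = z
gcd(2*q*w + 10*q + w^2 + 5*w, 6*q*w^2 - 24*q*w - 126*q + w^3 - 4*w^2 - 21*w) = 1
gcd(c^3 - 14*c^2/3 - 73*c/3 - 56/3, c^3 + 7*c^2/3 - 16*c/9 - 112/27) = c + 7/3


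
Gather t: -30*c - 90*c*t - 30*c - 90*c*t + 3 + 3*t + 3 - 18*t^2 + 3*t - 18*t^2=-60*c - 36*t^2 + t*(6 - 180*c) + 6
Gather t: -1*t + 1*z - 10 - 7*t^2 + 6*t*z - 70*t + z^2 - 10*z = -7*t^2 + t*(6*z - 71) + z^2 - 9*z - 10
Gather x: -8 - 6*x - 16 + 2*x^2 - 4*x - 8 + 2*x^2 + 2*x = 4*x^2 - 8*x - 32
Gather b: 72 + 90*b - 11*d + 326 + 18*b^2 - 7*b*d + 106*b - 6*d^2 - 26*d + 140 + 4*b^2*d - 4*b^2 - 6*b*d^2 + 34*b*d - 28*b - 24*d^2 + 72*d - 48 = b^2*(4*d + 14) + b*(-6*d^2 + 27*d + 168) - 30*d^2 + 35*d + 490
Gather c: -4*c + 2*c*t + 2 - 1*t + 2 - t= c*(2*t - 4) - 2*t + 4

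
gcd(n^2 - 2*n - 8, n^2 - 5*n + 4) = n - 4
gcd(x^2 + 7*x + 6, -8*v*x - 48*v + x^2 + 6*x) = x + 6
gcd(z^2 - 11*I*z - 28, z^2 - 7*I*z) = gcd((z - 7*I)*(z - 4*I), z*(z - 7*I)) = z - 7*I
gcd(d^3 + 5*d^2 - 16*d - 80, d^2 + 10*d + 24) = d + 4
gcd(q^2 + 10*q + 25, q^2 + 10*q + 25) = q^2 + 10*q + 25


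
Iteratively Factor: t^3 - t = (t)*(t^2 - 1) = t*(t - 1)*(t + 1)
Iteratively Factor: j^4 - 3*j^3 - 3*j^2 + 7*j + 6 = (j - 3)*(j^3 - 3*j - 2) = (j - 3)*(j + 1)*(j^2 - j - 2) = (j - 3)*(j - 2)*(j + 1)*(j + 1)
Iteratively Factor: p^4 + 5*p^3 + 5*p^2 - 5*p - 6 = (p + 3)*(p^3 + 2*p^2 - p - 2) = (p - 1)*(p + 3)*(p^2 + 3*p + 2) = (p - 1)*(p + 1)*(p + 3)*(p + 2)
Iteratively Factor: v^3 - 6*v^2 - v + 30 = (v + 2)*(v^2 - 8*v + 15) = (v - 5)*(v + 2)*(v - 3)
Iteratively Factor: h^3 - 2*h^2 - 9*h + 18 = (h + 3)*(h^2 - 5*h + 6) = (h - 2)*(h + 3)*(h - 3)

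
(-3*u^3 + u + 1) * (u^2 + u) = -3*u^5 - 3*u^4 + u^3 + 2*u^2 + u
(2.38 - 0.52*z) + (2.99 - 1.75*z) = 5.37 - 2.27*z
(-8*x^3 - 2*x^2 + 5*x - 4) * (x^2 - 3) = -8*x^5 - 2*x^4 + 29*x^3 + 2*x^2 - 15*x + 12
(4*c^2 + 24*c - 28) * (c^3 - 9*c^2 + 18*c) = 4*c^5 - 12*c^4 - 172*c^3 + 684*c^2 - 504*c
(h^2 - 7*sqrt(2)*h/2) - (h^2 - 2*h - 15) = -7*sqrt(2)*h/2 + 2*h + 15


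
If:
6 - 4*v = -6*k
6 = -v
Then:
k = -5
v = -6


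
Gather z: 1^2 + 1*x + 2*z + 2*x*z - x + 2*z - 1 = z*(2*x + 4)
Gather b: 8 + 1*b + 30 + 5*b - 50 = 6*b - 12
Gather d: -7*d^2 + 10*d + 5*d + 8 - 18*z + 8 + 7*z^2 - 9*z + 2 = -7*d^2 + 15*d + 7*z^2 - 27*z + 18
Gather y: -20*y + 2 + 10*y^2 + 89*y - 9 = 10*y^2 + 69*y - 7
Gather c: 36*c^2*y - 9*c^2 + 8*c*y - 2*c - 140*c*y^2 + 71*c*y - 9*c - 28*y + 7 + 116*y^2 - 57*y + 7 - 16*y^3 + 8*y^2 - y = c^2*(36*y - 9) + c*(-140*y^2 + 79*y - 11) - 16*y^3 + 124*y^2 - 86*y + 14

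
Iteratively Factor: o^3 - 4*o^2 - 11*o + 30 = (o - 2)*(o^2 - 2*o - 15) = (o - 5)*(o - 2)*(o + 3)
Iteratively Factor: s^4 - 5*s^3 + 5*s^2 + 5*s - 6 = (s - 1)*(s^3 - 4*s^2 + s + 6) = (s - 1)*(s + 1)*(s^2 - 5*s + 6) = (s - 3)*(s - 1)*(s + 1)*(s - 2)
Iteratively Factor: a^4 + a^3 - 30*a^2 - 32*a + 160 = (a - 5)*(a^3 + 6*a^2 - 32) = (a - 5)*(a + 4)*(a^2 + 2*a - 8) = (a - 5)*(a + 4)^2*(a - 2)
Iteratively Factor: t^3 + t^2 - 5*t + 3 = (t - 1)*(t^2 + 2*t - 3) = (t - 1)*(t + 3)*(t - 1)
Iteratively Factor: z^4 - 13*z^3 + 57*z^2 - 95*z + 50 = (z - 2)*(z^3 - 11*z^2 + 35*z - 25) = (z - 5)*(z - 2)*(z^2 - 6*z + 5) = (z - 5)^2*(z - 2)*(z - 1)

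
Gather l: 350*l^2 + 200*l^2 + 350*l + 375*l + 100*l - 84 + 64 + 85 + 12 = 550*l^2 + 825*l + 77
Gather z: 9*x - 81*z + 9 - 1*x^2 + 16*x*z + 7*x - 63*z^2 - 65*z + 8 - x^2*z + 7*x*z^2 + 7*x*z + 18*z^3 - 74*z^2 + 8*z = -x^2 + 16*x + 18*z^3 + z^2*(7*x - 137) + z*(-x^2 + 23*x - 138) + 17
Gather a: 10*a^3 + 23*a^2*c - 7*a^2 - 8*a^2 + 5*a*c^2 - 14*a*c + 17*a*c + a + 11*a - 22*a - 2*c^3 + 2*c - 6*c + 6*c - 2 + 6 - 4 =10*a^3 + a^2*(23*c - 15) + a*(5*c^2 + 3*c - 10) - 2*c^3 + 2*c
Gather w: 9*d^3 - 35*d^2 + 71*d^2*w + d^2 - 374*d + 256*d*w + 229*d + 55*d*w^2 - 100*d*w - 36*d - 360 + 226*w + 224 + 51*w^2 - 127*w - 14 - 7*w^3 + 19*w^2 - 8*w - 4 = 9*d^3 - 34*d^2 - 181*d - 7*w^3 + w^2*(55*d + 70) + w*(71*d^2 + 156*d + 91) - 154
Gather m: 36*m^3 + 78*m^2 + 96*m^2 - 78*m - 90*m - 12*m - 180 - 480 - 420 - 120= 36*m^3 + 174*m^2 - 180*m - 1200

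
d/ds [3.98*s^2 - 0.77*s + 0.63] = 7.96*s - 0.77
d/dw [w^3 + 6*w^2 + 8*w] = 3*w^2 + 12*w + 8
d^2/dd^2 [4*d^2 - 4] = 8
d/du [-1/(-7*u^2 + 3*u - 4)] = (3 - 14*u)/(7*u^2 - 3*u + 4)^2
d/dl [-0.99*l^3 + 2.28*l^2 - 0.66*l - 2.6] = -2.97*l^2 + 4.56*l - 0.66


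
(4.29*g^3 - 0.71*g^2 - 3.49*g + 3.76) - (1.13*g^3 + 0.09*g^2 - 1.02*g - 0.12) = 3.16*g^3 - 0.8*g^2 - 2.47*g + 3.88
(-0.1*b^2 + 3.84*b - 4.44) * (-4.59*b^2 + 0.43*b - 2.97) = 0.459*b^4 - 17.6686*b^3 + 22.3278*b^2 - 13.314*b + 13.1868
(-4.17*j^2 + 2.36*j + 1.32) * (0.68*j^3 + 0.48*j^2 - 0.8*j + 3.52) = -2.8356*j^5 - 0.3968*j^4 + 5.3664*j^3 - 15.9328*j^2 + 7.2512*j + 4.6464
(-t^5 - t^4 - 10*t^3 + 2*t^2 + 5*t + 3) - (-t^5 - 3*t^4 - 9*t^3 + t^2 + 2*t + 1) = 2*t^4 - t^3 + t^2 + 3*t + 2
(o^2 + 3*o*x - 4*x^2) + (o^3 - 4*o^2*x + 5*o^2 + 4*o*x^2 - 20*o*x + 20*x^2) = o^3 - 4*o^2*x + 6*o^2 + 4*o*x^2 - 17*o*x + 16*x^2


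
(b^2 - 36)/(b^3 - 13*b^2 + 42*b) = (b + 6)/(b*(b - 7))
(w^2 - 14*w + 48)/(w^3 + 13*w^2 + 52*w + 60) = (w^2 - 14*w + 48)/(w^3 + 13*w^2 + 52*w + 60)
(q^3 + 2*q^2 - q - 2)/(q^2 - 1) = q + 2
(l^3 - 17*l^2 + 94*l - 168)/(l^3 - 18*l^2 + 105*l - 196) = (l - 6)/(l - 7)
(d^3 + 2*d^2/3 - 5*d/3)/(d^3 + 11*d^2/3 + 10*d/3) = (d - 1)/(d + 2)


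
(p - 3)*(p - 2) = p^2 - 5*p + 6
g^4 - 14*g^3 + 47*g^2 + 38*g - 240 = (g - 8)*(g - 5)*(g - 3)*(g + 2)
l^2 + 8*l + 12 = (l + 2)*(l + 6)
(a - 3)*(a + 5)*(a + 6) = a^3 + 8*a^2 - 3*a - 90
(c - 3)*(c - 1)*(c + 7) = c^3 + 3*c^2 - 25*c + 21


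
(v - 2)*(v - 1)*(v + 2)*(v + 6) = v^4 + 5*v^3 - 10*v^2 - 20*v + 24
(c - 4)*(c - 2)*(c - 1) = c^3 - 7*c^2 + 14*c - 8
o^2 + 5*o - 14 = (o - 2)*(o + 7)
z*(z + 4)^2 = z^3 + 8*z^2 + 16*z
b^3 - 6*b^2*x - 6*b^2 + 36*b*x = b*(b - 6)*(b - 6*x)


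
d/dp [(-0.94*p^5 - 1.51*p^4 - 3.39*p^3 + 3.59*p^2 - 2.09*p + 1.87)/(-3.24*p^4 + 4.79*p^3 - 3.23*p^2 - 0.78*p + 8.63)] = (3.0456*p^8 - 9.0052*p^7 - 9.1079*p^6 + 35.9506*p^5 - 63.5888*p^4 - 2.57940000000001*p^3 - 124.1899*p^2 + 74.0436*p - 16.5781)/(10.4976*p^8 - 31.0392*p^7 + 43.8745*p^6 - 25.889*p^5 - 52.9619*p^4 + 87.7142*p^3 - 55.1414*p^2 - 13.4628*p + 74.4769)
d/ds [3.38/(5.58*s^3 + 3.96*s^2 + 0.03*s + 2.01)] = (-56.5812*s^2 - 26.7696*s - 0.1014)/(5.58*s^3 + 3.96*s^2 + 0.03*s + 2.01)^2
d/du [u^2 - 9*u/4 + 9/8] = 2*u - 9/4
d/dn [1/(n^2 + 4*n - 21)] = 2*(-n - 2)/(n^2 + 4*n - 21)^2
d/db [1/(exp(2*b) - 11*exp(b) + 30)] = (11 - 2*exp(b))*exp(b)/(exp(2*b) - 11*exp(b) + 30)^2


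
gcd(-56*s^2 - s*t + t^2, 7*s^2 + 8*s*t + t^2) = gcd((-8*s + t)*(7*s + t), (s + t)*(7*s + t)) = 7*s + t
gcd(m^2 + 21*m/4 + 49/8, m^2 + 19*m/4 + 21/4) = m + 7/4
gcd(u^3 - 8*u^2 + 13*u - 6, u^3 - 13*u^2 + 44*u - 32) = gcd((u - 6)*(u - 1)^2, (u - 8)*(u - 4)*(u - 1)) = u - 1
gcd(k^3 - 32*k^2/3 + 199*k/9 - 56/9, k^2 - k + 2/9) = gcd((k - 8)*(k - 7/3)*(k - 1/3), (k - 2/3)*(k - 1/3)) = k - 1/3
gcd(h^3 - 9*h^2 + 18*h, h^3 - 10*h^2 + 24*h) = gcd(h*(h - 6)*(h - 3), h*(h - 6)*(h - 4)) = h^2 - 6*h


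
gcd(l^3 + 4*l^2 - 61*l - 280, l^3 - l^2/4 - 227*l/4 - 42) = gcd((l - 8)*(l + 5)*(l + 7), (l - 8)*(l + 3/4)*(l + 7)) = l^2 - l - 56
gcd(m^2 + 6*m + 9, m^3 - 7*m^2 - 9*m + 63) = m + 3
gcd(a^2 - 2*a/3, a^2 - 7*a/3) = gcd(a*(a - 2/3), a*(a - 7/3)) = a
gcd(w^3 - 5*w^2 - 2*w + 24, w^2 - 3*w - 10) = w + 2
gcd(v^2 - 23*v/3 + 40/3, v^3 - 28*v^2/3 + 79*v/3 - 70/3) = v - 5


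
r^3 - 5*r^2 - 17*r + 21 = (r - 7)*(r - 1)*(r + 3)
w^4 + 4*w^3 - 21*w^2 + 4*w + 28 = (w - 2)^2*(w + 1)*(w + 7)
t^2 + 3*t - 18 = (t - 3)*(t + 6)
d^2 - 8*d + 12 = (d - 6)*(d - 2)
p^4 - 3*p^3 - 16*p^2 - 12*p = p*(p - 6)*(p + 1)*(p + 2)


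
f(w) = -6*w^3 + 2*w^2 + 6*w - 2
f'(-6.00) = -666.00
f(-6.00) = 1330.00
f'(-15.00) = -4104.00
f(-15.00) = 20608.00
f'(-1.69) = -52.17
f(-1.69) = 22.53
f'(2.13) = -67.14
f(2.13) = -38.13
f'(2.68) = -112.56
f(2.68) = -87.05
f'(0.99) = -7.68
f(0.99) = 0.08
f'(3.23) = -168.87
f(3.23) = -163.94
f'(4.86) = -399.71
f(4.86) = -614.35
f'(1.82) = -46.34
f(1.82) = -20.63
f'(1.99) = -57.32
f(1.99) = -29.42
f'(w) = -18*w^2 + 4*w + 6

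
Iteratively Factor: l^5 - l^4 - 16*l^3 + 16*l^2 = (l - 4)*(l^4 + 3*l^3 - 4*l^2) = (l - 4)*(l + 4)*(l^3 - l^2) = l*(l - 4)*(l + 4)*(l^2 - l) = l^2*(l - 4)*(l + 4)*(l - 1)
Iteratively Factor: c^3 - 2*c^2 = (c - 2)*(c^2) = c*(c - 2)*(c)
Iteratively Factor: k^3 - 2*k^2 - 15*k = (k - 5)*(k^2 + 3*k) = (k - 5)*(k + 3)*(k)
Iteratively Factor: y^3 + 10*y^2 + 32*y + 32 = (y + 4)*(y^2 + 6*y + 8) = (y + 2)*(y + 4)*(y + 4)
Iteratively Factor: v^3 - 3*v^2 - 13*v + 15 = (v - 5)*(v^2 + 2*v - 3) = (v - 5)*(v + 3)*(v - 1)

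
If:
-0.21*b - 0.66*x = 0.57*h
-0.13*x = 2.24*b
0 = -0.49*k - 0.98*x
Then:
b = -0.0580357142857143*x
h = -1.13651315789474*x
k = -2.0*x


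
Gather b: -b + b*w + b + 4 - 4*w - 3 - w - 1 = b*w - 5*w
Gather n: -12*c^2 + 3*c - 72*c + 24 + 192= -12*c^2 - 69*c + 216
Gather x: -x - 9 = -x - 9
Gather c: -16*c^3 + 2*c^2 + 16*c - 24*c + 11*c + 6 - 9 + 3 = -16*c^3 + 2*c^2 + 3*c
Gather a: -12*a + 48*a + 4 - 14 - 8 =36*a - 18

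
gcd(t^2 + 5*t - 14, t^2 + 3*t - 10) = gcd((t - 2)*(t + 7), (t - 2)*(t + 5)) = t - 2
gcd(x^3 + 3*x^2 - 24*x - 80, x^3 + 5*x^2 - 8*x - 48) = x^2 + 8*x + 16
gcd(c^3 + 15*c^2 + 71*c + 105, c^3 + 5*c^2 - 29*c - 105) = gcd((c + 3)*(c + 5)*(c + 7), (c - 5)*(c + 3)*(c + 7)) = c^2 + 10*c + 21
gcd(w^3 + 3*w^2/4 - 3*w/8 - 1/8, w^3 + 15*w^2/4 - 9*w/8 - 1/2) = w^2 - w/4 - 1/8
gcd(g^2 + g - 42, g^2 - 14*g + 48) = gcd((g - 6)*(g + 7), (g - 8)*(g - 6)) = g - 6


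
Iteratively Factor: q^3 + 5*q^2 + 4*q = (q + 1)*(q^2 + 4*q) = (q + 1)*(q + 4)*(q)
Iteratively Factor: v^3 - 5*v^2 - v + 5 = (v - 1)*(v^2 - 4*v - 5) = (v - 5)*(v - 1)*(v + 1)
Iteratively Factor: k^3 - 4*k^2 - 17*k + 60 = (k + 4)*(k^2 - 8*k + 15) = (k - 5)*(k + 4)*(k - 3)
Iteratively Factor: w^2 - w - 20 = (w + 4)*(w - 5)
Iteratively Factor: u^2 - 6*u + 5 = (u - 1)*(u - 5)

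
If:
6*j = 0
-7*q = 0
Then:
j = 0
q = 0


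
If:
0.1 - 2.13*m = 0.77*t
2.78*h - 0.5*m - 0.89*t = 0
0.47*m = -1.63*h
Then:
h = -0.03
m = 0.10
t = -0.15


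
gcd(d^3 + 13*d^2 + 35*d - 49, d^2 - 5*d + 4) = d - 1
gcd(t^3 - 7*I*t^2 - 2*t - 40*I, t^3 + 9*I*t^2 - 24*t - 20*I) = t + 2*I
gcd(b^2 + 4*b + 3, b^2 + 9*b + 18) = b + 3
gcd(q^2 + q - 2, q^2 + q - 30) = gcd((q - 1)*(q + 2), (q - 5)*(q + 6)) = 1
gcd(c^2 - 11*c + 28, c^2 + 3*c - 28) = c - 4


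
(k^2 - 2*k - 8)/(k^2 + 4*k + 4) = (k - 4)/(k + 2)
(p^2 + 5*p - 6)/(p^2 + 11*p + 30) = (p - 1)/(p + 5)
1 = 1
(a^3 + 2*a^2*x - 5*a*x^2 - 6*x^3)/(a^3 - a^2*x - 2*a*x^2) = (a + 3*x)/a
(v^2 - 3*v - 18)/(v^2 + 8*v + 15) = (v - 6)/(v + 5)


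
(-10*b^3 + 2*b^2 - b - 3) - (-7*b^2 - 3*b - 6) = -10*b^3 + 9*b^2 + 2*b + 3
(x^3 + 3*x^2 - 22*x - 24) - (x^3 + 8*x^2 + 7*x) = -5*x^2 - 29*x - 24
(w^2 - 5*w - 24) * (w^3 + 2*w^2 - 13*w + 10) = w^5 - 3*w^4 - 47*w^3 + 27*w^2 + 262*w - 240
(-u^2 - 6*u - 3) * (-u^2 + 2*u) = u^4 + 4*u^3 - 9*u^2 - 6*u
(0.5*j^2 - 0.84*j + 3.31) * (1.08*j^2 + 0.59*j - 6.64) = 0.54*j^4 - 0.6122*j^3 - 0.2408*j^2 + 7.5305*j - 21.9784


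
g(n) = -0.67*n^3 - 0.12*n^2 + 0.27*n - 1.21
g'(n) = -2.01*n^2 - 0.24*n + 0.27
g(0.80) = -1.41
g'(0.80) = -1.21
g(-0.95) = -1.00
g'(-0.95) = -1.32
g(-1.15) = -0.66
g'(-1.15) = -2.11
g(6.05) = -152.34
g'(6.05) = -74.75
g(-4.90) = 73.41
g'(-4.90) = -46.81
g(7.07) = -242.07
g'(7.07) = -101.90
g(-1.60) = 0.80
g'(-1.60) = -4.49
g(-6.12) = 146.22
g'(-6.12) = -73.54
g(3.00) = -19.57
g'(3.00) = -18.54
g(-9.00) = 475.07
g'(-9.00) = -160.38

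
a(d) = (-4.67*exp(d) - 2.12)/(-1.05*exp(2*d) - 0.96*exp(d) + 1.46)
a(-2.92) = -1.69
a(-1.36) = -2.90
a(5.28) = 0.02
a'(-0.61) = -17.50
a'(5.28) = -0.02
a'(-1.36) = -2.02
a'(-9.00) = 0.00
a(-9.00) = -1.45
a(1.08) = 1.52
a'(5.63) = -0.02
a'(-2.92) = -0.25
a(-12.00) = -1.45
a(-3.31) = -1.61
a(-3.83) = -1.54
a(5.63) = 0.02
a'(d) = (-4.67*exp(d) - 2.12)*(2.1*exp(2*d) + 0.96*exp(d))/(-1.05*exp(2*d) - 0.96*exp(d) + 1.46)^2 - 4.67*exp(d)/(-1.05*exp(2*d) - 0.96*exp(d) + 1.46)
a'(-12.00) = 0.00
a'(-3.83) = -0.09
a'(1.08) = -1.73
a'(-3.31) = -0.16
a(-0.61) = -7.41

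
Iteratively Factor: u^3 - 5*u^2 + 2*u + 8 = (u - 4)*(u^2 - u - 2) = (u - 4)*(u - 2)*(u + 1)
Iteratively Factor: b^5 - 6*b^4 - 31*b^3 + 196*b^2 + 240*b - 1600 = (b - 5)*(b^4 - b^3 - 36*b^2 + 16*b + 320) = (b - 5)*(b + 4)*(b^3 - 5*b^2 - 16*b + 80) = (b - 5)*(b + 4)^2*(b^2 - 9*b + 20) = (b - 5)^2*(b + 4)^2*(b - 4)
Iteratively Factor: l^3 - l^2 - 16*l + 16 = (l + 4)*(l^2 - 5*l + 4) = (l - 1)*(l + 4)*(l - 4)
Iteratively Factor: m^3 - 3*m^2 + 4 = (m - 2)*(m^2 - m - 2) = (m - 2)*(m + 1)*(m - 2)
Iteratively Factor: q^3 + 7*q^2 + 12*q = (q + 3)*(q^2 + 4*q) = q*(q + 3)*(q + 4)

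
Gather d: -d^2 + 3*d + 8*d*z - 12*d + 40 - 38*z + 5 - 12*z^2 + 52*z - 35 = -d^2 + d*(8*z - 9) - 12*z^2 + 14*z + 10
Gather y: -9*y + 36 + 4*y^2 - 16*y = 4*y^2 - 25*y + 36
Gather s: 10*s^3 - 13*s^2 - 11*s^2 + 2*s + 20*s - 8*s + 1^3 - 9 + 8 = 10*s^3 - 24*s^2 + 14*s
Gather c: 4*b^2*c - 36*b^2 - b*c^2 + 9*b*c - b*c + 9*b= -36*b^2 - b*c^2 + 9*b + c*(4*b^2 + 8*b)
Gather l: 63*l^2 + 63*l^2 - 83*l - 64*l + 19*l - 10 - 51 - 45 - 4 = 126*l^2 - 128*l - 110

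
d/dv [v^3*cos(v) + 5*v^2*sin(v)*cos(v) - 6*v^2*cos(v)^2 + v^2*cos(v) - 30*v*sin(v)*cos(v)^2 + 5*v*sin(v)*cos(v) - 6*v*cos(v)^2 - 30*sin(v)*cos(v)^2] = -v^3*sin(v) - v^2*sin(v) + 6*v^2*sin(2*v) + 3*v^2*cos(v) + 5*v^2*cos(2*v) + 11*v*sin(2*v) - 11*v*cos(v)/2 - v*cos(2*v) - 45*v*cos(3*v)/2 - 6*v + 45*sin(v)/2 + 5*sin(2*v)/2 - 15*sin(3*v)/2 - 30*sqrt(2)*sin(v + pi/4) + 45*cos(v)/2 - 3*cos(2*v) - 45*cos(3*v)/2 - 3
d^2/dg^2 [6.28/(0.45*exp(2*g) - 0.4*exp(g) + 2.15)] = ((2.512 - 11.304*exp(g))*(0.45*exp(2*g) - 0.4*exp(g) + 2.15) + 6.28*(0.9*exp(g) - 0.4)*(1.8*exp(g) - 0.8)*exp(g))*exp(g)/(0.45*exp(2*g) - 0.4*exp(g) + 2.15)^3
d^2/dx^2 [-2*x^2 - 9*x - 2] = -4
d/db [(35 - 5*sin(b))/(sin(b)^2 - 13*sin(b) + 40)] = 5*(sin(b)^2 - 14*sin(b) + 51)*cos(b)/(sin(b)^2 - 13*sin(b) + 40)^2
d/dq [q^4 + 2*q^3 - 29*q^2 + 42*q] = 4*q^3 + 6*q^2 - 58*q + 42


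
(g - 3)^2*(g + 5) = g^3 - g^2 - 21*g + 45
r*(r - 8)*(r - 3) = r^3 - 11*r^2 + 24*r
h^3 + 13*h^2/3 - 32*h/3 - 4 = (h - 2)*(h + 1/3)*(h + 6)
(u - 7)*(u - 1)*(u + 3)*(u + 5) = u^4 - 42*u^2 - 64*u + 105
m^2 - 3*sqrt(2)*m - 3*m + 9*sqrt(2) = (m - 3)*(m - 3*sqrt(2))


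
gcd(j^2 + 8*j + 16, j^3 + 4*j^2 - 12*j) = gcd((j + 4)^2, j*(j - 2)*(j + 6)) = 1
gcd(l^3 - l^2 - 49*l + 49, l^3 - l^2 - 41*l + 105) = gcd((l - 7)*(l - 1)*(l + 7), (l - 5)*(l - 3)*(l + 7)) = l + 7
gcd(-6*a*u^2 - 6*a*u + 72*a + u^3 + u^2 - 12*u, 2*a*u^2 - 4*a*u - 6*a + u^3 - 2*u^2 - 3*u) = u - 3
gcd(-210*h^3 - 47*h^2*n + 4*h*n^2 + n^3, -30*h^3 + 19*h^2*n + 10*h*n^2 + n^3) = 30*h^2 + 11*h*n + n^2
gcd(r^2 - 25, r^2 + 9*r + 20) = r + 5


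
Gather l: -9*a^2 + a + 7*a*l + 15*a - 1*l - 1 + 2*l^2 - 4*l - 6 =-9*a^2 + 16*a + 2*l^2 + l*(7*a - 5) - 7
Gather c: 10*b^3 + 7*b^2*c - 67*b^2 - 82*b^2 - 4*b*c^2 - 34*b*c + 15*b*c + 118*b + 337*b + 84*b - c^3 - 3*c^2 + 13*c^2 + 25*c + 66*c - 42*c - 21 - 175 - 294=10*b^3 - 149*b^2 + 539*b - c^3 + c^2*(10 - 4*b) + c*(7*b^2 - 19*b + 49) - 490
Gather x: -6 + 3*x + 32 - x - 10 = 2*x + 16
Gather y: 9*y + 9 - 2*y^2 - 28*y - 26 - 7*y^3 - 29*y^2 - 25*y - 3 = -7*y^3 - 31*y^2 - 44*y - 20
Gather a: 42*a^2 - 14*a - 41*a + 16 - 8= 42*a^2 - 55*a + 8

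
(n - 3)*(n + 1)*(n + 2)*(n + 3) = n^4 + 3*n^3 - 7*n^2 - 27*n - 18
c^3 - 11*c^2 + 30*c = c*(c - 6)*(c - 5)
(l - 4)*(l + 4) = l^2 - 16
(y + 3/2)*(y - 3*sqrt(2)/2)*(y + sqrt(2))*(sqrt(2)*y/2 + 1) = sqrt(2)*y^4/2 + y^3/2 + 3*sqrt(2)*y^3/4 - 2*sqrt(2)*y^2 + 3*y^2/4 - 3*sqrt(2)*y - 3*y - 9/2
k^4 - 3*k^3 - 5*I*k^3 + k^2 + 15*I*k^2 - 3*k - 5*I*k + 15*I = (k - 3)*(k - 5*I)*(k - I)*(k + I)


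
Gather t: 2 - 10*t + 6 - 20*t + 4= 12 - 30*t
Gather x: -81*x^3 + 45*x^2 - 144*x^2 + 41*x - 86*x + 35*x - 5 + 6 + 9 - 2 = -81*x^3 - 99*x^2 - 10*x + 8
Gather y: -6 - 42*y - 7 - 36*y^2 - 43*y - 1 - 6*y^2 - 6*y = -42*y^2 - 91*y - 14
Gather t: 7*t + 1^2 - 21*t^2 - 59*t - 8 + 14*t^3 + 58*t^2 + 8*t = 14*t^3 + 37*t^2 - 44*t - 7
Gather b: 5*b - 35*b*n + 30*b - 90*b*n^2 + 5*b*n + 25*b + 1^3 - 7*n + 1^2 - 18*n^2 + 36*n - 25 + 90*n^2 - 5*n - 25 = b*(-90*n^2 - 30*n + 60) + 72*n^2 + 24*n - 48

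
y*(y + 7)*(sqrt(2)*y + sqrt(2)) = sqrt(2)*y^3 + 8*sqrt(2)*y^2 + 7*sqrt(2)*y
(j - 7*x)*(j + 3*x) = j^2 - 4*j*x - 21*x^2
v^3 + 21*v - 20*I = (v - 4*I)*(v - I)*(v + 5*I)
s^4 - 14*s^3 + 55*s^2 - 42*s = s*(s - 7)*(s - 6)*(s - 1)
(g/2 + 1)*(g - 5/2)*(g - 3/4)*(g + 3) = g^4/2 + 7*g^3/8 - 67*g^2/16 - 81*g/16 + 45/8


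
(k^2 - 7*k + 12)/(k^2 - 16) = (k - 3)/(k + 4)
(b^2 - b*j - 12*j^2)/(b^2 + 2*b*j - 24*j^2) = (b + 3*j)/(b + 6*j)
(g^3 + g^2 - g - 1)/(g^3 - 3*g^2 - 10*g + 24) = (g^3 + g^2 - g - 1)/(g^3 - 3*g^2 - 10*g + 24)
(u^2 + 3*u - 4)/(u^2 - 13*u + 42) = (u^2 + 3*u - 4)/(u^2 - 13*u + 42)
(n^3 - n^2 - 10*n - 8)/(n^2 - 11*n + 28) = (n^2 + 3*n + 2)/(n - 7)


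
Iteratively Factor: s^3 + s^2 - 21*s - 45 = (s + 3)*(s^2 - 2*s - 15) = (s + 3)^2*(s - 5)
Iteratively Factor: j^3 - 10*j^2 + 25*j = (j - 5)*(j^2 - 5*j) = (j - 5)^2*(j)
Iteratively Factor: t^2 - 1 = (t - 1)*(t + 1)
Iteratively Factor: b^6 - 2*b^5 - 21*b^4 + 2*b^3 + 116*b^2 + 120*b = (b - 3)*(b^5 + b^4 - 18*b^3 - 52*b^2 - 40*b) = (b - 3)*(b + 2)*(b^4 - b^3 - 16*b^2 - 20*b) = b*(b - 3)*(b + 2)*(b^3 - b^2 - 16*b - 20) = b*(b - 3)*(b + 2)^2*(b^2 - 3*b - 10) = b*(b - 5)*(b - 3)*(b + 2)^2*(b + 2)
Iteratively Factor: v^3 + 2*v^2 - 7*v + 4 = (v + 4)*(v^2 - 2*v + 1) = (v - 1)*(v + 4)*(v - 1)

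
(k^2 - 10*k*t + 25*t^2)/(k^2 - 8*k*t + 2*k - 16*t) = (k^2 - 10*k*t + 25*t^2)/(k^2 - 8*k*t + 2*k - 16*t)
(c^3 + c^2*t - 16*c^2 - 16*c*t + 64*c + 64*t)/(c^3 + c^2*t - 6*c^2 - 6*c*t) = (c^2 - 16*c + 64)/(c*(c - 6))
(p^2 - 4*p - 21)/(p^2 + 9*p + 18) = (p - 7)/(p + 6)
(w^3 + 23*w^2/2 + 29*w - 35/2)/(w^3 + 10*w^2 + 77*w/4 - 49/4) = 2*(w + 5)/(2*w + 7)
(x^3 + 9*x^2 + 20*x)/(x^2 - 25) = x*(x + 4)/(x - 5)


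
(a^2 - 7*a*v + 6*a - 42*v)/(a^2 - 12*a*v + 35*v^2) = (-a - 6)/(-a + 5*v)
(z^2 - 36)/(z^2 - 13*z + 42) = (z + 6)/(z - 7)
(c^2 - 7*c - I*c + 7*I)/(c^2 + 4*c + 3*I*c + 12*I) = (c^2 - c*(7 + I) + 7*I)/(c^2 + c*(4 + 3*I) + 12*I)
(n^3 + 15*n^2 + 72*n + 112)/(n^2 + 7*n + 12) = (n^2 + 11*n + 28)/(n + 3)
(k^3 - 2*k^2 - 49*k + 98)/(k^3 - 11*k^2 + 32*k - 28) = (k + 7)/(k - 2)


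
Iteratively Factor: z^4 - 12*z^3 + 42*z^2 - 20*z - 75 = (z - 5)*(z^3 - 7*z^2 + 7*z + 15) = (z - 5)*(z + 1)*(z^2 - 8*z + 15) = (z - 5)^2*(z + 1)*(z - 3)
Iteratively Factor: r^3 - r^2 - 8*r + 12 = (r - 2)*(r^2 + r - 6) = (r - 2)^2*(r + 3)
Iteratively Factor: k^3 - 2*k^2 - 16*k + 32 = (k - 4)*(k^2 + 2*k - 8) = (k - 4)*(k - 2)*(k + 4)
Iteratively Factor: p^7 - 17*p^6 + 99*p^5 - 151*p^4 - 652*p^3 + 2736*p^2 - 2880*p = (p)*(p^6 - 17*p^5 + 99*p^4 - 151*p^3 - 652*p^2 + 2736*p - 2880) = p*(p - 4)*(p^5 - 13*p^4 + 47*p^3 + 37*p^2 - 504*p + 720) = p*(p - 4)^2*(p^4 - 9*p^3 + 11*p^2 + 81*p - 180) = p*(p - 4)^2*(p + 3)*(p^3 - 12*p^2 + 47*p - 60) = p*(p - 4)^3*(p + 3)*(p^2 - 8*p + 15) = p*(p - 4)^3*(p - 3)*(p + 3)*(p - 5)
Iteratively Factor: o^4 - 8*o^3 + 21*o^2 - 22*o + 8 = (o - 1)*(o^3 - 7*o^2 + 14*o - 8) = (o - 2)*(o - 1)*(o^2 - 5*o + 4) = (o - 2)*(o - 1)^2*(o - 4)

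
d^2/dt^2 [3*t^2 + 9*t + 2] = 6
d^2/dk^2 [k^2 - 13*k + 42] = 2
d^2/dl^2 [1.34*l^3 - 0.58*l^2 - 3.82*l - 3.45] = 8.04*l - 1.16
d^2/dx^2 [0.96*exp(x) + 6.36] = 0.96*exp(x)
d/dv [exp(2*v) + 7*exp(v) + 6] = (2*exp(v) + 7)*exp(v)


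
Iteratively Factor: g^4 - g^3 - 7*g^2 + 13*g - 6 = (g - 2)*(g^3 + g^2 - 5*g + 3) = (g - 2)*(g - 1)*(g^2 + 2*g - 3) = (g - 2)*(g - 1)*(g + 3)*(g - 1)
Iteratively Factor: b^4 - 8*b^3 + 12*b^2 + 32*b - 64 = (b - 2)*(b^3 - 6*b^2 + 32) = (b - 4)*(b - 2)*(b^2 - 2*b - 8) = (b - 4)^2*(b - 2)*(b + 2)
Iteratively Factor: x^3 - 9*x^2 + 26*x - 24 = (x - 3)*(x^2 - 6*x + 8) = (x - 3)*(x - 2)*(x - 4)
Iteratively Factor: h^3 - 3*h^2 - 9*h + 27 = (h + 3)*(h^2 - 6*h + 9) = (h - 3)*(h + 3)*(h - 3)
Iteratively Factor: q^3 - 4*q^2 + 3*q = (q - 3)*(q^2 - q) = (q - 3)*(q - 1)*(q)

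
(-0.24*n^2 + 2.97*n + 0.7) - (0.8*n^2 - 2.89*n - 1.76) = -1.04*n^2 + 5.86*n + 2.46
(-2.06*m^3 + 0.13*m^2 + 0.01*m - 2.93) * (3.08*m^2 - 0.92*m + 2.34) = -6.3448*m^5 + 2.2956*m^4 - 4.9092*m^3 - 8.7294*m^2 + 2.719*m - 6.8562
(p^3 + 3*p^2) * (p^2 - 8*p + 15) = p^5 - 5*p^4 - 9*p^3 + 45*p^2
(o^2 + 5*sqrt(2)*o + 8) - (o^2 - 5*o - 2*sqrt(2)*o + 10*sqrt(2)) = 5*o + 7*sqrt(2)*o - 10*sqrt(2) + 8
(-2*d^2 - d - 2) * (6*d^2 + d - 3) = -12*d^4 - 8*d^3 - 7*d^2 + d + 6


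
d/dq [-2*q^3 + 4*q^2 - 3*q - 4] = -6*q^2 + 8*q - 3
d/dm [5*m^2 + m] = 10*m + 1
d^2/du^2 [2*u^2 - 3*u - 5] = 4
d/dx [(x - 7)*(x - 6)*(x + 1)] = 3*x^2 - 24*x + 29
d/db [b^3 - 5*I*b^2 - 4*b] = 3*b^2 - 10*I*b - 4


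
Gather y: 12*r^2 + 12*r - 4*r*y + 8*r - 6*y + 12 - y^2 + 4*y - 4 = 12*r^2 + 20*r - y^2 + y*(-4*r - 2) + 8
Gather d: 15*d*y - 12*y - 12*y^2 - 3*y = 15*d*y - 12*y^2 - 15*y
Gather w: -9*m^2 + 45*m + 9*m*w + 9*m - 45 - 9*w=-9*m^2 + 54*m + w*(9*m - 9) - 45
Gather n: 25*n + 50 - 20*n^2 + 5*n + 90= -20*n^2 + 30*n + 140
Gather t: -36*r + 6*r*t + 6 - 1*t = -36*r + t*(6*r - 1) + 6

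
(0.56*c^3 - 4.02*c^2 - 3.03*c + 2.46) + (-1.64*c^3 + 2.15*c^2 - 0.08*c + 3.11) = -1.08*c^3 - 1.87*c^2 - 3.11*c + 5.57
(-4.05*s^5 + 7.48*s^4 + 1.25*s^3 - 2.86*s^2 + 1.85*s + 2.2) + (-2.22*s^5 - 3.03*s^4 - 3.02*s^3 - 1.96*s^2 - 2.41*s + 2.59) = -6.27*s^5 + 4.45*s^4 - 1.77*s^3 - 4.82*s^2 - 0.56*s + 4.79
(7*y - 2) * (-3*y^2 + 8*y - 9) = -21*y^3 + 62*y^2 - 79*y + 18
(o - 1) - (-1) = o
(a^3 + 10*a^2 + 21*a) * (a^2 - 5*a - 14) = a^5 + 5*a^4 - 43*a^3 - 245*a^2 - 294*a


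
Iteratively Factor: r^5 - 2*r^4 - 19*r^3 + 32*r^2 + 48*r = (r)*(r^4 - 2*r^3 - 19*r^2 + 32*r + 48) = r*(r - 3)*(r^3 + r^2 - 16*r - 16) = r*(r - 3)*(r + 1)*(r^2 - 16) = r*(r - 4)*(r - 3)*(r + 1)*(r + 4)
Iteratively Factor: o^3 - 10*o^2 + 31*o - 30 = (o - 5)*(o^2 - 5*o + 6) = (o - 5)*(o - 2)*(o - 3)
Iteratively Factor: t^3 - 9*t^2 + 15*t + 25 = (t + 1)*(t^2 - 10*t + 25) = (t - 5)*(t + 1)*(t - 5)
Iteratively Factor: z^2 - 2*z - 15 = (z - 5)*(z + 3)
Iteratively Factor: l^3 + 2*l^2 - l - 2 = (l + 1)*(l^2 + l - 2) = (l - 1)*(l + 1)*(l + 2)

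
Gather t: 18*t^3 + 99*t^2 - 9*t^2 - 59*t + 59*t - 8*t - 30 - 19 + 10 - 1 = 18*t^3 + 90*t^2 - 8*t - 40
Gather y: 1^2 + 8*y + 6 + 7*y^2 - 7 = 7*y^2 + 8*y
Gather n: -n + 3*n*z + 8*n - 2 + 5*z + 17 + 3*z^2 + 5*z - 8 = n*(3*z + 7) + 3*z^2 + 10*z + 7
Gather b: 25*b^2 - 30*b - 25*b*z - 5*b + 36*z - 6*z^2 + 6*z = 25*b^2 + b*(-25*z - 35) - 6*z^2 + 42*z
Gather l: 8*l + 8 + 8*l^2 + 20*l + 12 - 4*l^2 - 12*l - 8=4*l^2 + 16*l + 12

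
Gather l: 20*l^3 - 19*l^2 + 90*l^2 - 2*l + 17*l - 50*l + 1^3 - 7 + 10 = 20*l^3 + 71*l^2 - 35*l + 4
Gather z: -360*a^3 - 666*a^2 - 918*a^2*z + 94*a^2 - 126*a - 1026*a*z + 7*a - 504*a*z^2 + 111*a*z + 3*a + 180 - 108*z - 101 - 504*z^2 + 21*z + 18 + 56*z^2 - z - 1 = -360*a^3 - 572*a^2 - 116*a + z^2*(-504*a - 448) + z*(-918*a^2 - 915*a - 88) + 96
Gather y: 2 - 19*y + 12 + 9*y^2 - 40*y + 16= 9*y^2 - 59*y + 30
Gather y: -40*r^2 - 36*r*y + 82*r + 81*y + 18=-40*r^2 + 82*r + y*(81 - 36*r) + 18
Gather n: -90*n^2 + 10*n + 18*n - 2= -90*n^2 + 28*n - 2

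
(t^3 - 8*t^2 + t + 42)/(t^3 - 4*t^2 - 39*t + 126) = (t + 2)/(t + 6)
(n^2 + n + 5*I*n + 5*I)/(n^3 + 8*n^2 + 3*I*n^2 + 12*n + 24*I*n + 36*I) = (n^2 + n*(1 + 5*I) + 5*I)/(n^3 + n^2*(8 + 3*I) + n*(12 + 24*I) + 36*I)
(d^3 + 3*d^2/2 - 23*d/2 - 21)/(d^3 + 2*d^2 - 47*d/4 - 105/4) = 2*(d + 2)/(2*d + 5)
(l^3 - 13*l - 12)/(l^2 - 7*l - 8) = (l^2 - l - 12)/(l - 8)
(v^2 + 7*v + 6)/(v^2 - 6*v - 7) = (v + 6)/(v - 7)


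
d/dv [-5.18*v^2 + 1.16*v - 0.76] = 1.16 - 10.36*v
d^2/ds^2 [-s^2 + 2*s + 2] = -2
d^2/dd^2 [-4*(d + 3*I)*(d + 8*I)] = -8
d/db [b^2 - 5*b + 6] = 2*b - 5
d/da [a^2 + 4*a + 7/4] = 2*a + 4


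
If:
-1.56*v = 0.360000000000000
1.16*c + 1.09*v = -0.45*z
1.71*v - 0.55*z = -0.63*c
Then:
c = 0.34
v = -0.23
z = -0.32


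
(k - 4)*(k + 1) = k^2 - 3*k - 4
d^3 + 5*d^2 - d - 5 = (d - 1)*(d + 1)*(d + 5)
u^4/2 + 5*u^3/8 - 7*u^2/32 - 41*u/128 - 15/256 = (u/2 + 1/4)*(u - 3/4)*(u + 1/4)*(u + 5/4)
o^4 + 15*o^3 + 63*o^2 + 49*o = o*(o + 1)*(o + 7)^2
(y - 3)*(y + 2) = y^2 - y - 6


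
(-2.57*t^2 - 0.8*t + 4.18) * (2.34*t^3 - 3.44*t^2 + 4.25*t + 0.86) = -6.0138*t^5 + 6.9688*t^4 + 1.6107*t^3 - 19.9894*t^2 + 17.077*t + 3.5948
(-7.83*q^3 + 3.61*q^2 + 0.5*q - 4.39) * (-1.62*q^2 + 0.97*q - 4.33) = 12.6846*q^5 - 13.4433*q^4 + 36.5956*q^3 - 8.0345*q^2 - 6.4233*q + 19.0087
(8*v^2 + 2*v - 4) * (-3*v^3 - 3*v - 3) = -24*v^5 - 6*v^4 - 12*v^3 - 30*v^2 + 6*v + 12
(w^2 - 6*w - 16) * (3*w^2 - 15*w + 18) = 3*w^4 - 33*w^3 + 60*w^2 + 132*w - 288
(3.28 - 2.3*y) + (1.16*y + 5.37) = 8.65 - 1.14*y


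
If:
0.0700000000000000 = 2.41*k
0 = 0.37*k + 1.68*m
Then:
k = 0.03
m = -0.01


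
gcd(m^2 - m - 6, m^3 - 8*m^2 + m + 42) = m^2 - m - 6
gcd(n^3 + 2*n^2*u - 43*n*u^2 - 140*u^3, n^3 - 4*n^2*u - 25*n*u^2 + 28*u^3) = -n^2 + 3*n*u + 28*u^2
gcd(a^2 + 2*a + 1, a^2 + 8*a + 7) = a + 1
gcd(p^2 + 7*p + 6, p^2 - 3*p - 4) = p + 1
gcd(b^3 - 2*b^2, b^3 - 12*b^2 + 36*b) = b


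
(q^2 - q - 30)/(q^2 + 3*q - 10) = (q - 6)/(q - 2)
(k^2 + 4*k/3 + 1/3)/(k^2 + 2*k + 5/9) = 3*(k + 1)/(3*k + 5)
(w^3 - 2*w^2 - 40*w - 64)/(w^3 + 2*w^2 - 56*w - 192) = (w + 2)/(w + 6)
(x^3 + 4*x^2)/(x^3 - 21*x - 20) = x^2/(x^2 - 4*x - 5)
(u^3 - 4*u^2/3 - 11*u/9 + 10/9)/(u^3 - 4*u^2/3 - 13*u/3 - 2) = (9*u^2 - 21*u + 10)/(3*(3*u^2 - 7*u - 6))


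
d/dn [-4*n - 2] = -4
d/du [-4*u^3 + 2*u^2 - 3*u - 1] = -12*u^2 + 4*u - 3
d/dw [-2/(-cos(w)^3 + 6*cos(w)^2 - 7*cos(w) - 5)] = 2*(3*cos(w)^2 - 12*cos(w) + 7)*sin(w)/(cos(w)^3 - 6*cos(w)^2 + 7*cos(w) + 5)^2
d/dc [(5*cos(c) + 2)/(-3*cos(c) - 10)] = 44*sin(c)/(3*cos(c) + 10)^2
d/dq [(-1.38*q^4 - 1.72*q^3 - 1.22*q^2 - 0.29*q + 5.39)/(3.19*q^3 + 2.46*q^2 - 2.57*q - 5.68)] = (-4.4022*q^6 - 6.7896*q^5 + 10.3004*q^4 + 42.0446*q^3 - 18.4247*q^2 - 12.6596*q + 15.4995)/(10.1761*q^6 + 15.6948*q^5 - 10.345*q^4 - 48.8828*q^3 - 21.3407*q^2 + 29.1952*q + 32.2624)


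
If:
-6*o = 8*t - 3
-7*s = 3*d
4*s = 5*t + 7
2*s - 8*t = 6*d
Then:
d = 49/18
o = 65/18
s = -7/6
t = -7/3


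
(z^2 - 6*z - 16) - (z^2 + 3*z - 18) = 2 - 9*z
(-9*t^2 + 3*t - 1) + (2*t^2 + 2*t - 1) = -7*t^2 + 5*t - 2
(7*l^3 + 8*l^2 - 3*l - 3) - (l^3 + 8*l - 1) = 6*l^3 + 8*l^2 - 11*l - 2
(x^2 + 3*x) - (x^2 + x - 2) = 2*x + 2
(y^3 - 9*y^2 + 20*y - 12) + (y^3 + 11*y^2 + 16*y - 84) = 2*y^3 + 2*y^2 + 36*y - 96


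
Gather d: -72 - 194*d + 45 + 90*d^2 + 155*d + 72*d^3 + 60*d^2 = 72*d^3 + 150*d^2 - 39*d - 27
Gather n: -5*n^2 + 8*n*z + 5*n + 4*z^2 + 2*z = -5*n^2 + n*(8*z + 5) + 4*z^2 + 2*z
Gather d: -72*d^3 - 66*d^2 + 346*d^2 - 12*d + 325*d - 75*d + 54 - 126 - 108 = -72*d^3 + 280*d^2 + 238*d - 180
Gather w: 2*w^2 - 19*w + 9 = 2*w^2 - 19*w + 9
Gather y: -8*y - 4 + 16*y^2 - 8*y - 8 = 16*y^2 - 16*y - 12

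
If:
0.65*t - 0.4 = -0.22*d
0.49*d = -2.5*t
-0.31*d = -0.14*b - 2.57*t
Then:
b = 25.11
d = 4.32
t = -0.85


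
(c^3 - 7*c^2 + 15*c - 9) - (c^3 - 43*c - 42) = -7*c^2 + 58*c + 33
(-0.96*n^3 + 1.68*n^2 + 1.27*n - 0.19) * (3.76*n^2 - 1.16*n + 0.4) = -3.6096*n^5 + 7.4304*n^4 + 2.4424*n^3 - 1.5156*n^2 + 0.7284*n - 0.076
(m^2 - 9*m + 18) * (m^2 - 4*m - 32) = m^4 - 13*m^3 + 22*m^2 + 216*m - 576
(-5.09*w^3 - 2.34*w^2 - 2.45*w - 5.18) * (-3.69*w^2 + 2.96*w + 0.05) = 18.7821*w^5 - 6.4318*w^4 + 1.8596*w^3 + 11.7452*w^2 - 15.4553*w - 0.259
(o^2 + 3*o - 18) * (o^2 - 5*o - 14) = o^4 - 2*o^3 - 47*o^2 + 48*o + 252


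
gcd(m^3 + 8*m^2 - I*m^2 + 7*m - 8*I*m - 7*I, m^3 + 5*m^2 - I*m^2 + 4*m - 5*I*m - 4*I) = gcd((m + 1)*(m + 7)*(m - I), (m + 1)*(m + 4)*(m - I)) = m^2 + m*(1 - I) - I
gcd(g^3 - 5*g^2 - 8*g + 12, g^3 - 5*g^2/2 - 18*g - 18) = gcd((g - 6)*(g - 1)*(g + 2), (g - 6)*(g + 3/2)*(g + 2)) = g^2 - 4*g - 12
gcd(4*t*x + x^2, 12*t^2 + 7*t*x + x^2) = 4*t + x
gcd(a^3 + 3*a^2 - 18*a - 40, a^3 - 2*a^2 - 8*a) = a^2 - 2*a - 8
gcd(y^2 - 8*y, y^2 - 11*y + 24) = y - 8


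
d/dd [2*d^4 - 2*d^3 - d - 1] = 8*d^3 - 6*d^2 - 1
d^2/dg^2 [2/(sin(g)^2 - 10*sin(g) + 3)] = 4*(-2*sin(g)^4 + 15*sin(g)^3 - 41*sin(g)^2 - 45*sin(g) + 97)/(sin(g)^2 - 10*sin(g) + 3)^3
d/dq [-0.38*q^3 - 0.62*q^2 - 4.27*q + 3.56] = -1.14*q^2 - 1.24*q - 4.27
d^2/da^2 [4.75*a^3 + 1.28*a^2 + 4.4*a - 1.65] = 28.5*a + 2.56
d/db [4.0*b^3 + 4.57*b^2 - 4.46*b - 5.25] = 12.0*b^2 + 9.14*b - 4.46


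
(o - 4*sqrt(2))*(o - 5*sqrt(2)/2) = o^2 - 13*sqrt(2)*o/2 + 20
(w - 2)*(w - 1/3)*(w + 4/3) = w^3 - w^2 - 22*w/9 + 8/9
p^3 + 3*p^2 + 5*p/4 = p*(p + 1/2)*(p + 5/2)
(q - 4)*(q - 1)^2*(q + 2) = q^4 - 4*q^3 - 3*q^2 + 14*q - 8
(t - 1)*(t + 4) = t^2 + 3*t - 4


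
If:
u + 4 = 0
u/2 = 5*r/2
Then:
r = -4/5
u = -4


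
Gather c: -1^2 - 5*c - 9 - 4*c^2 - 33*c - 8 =-4*c^2 - 38*c - 18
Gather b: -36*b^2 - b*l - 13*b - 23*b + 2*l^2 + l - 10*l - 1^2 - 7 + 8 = -36*b^2 + b*(-l - 36) + 2*l^2 - 9*l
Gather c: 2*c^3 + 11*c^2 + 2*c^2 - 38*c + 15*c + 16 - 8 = 2*c^3 + 13*c^2 - 23*c + 8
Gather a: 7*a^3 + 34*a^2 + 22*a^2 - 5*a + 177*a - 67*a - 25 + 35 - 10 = 7*a^3 + 56*a^2 + 105*a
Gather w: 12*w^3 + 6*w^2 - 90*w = 12*w^3 + 6*w^2 - 90*w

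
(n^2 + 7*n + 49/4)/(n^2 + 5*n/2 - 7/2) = (n + 7/2)/(n - 1)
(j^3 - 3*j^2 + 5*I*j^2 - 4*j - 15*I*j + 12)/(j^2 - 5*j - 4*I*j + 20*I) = (j^3 + j^2*(-3 + 5*I) - j*(4 + 15*I) + 12)/(j^2 - j*(5 + 4*I) + 20*I)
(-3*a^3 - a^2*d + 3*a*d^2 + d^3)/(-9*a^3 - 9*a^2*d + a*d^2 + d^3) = (a - d)/(3*a - d)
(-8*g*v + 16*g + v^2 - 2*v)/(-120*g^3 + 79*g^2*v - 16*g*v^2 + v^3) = (v - 2)/(15*g^2 - 8*g*v + v^2)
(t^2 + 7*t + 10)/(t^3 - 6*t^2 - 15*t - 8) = (t^2 + 7*t + 10)/(t^3 - 6*t^2 - 15*t - 8)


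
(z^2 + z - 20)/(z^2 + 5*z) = (z - 4)/z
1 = 1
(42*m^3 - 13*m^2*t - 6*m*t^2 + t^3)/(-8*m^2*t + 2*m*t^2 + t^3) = (-21*m^2 - 4*m*t + t^2)/(t*(4*m + t))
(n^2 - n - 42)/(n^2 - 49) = (n + 6)/(n + 7)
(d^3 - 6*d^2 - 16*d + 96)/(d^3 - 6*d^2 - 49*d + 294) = (d^2 - 16)/(d^2 - 49)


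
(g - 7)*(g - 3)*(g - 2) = g^3 - 12*g^2 + 41*g - 42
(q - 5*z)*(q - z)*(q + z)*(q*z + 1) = q^4*z - 5*q^3*z^2 + q^3 - q^2*z^3 - 5*q^2*z + 5*q*z^4 - q*z^2 + 5*z^3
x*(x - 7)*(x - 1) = x^3 - 8*x^2 + 7*x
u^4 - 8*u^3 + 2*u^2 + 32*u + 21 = (u - 7)*(u - 3)*(u + 1)^2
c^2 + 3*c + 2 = (c + 1)*(c + 2)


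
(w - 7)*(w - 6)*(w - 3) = w^3 - 16*w^2 + 81*w - 126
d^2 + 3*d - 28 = (d - 4)*(d + 7)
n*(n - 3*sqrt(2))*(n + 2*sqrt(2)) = n^3 - sqrt(2)*n^2 - 12*n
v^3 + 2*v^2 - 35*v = v*(v - 5)*(v + 7)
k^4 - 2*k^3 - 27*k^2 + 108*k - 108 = (k - 3)^2*(k - 2)*(k + 6)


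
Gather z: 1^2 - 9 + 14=6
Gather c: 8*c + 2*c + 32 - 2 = 10*c + 30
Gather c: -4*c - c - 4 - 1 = -5*c - 5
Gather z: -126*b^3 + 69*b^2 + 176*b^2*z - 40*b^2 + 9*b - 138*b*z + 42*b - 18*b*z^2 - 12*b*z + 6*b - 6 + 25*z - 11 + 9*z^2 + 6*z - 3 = -126*b^3 + 29*b^2 + 57*b + z^2*(9 - 18*b) + z*(176*b^2 - 150*b + 31) - 20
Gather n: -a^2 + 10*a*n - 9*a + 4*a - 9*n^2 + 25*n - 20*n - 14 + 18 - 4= -a^2 - 5*a - 9*n^2 + n*(10*a + 5)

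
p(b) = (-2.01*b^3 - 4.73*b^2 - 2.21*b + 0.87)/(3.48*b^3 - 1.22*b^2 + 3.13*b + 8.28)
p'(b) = (-10.44*b^2 + 2.44*b - 3.13)*(-2.01*b^3 - 4.73*b^2 - 2.21*b + 0.87)/(3.48*b^3 - 1.22*b^2 + 3.13*b + 8.28)^2 + (-6.03*b^2 - 9.46*b - 2.21)/(3.48*b^3 - 1.22*b^2 + 3.13*b + 8.28)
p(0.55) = -0.21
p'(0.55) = -0.80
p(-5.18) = -0.31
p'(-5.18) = 0.04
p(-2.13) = -0.09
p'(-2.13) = 0.11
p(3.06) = -1.02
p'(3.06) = 0.07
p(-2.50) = -0.13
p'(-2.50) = 0.10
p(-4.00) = -0.25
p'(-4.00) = 0.06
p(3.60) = -0.98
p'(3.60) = 0.07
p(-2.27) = -0.11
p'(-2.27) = 0.11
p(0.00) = 0.11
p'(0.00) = -0.31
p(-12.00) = -0.45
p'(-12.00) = 0.01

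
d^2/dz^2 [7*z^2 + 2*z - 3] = 14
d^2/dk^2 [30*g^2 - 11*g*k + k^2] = 2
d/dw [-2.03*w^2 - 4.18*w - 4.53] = -4.06*w - 4.18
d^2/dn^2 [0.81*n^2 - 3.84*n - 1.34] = 1.62000000000000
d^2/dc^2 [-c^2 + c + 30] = -2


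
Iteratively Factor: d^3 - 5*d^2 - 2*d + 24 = (d - 3)*(d^2 - 2*d - 8) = (d - 3)*(d + 2)*(d - 4)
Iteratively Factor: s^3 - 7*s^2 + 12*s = (s - 3)*(s^2 - 4*s) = s*(s - 3)*(s - 4)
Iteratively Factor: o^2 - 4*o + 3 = (o - 1)*(o - 3)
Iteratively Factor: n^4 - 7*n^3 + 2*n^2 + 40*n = (n + 2)*(n^3 - 9*n^2 + 20*n) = (n - 5)*(n + 2)*(n^2 - 4*n) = n*(n - 5)*(n + 2)*(n - 4)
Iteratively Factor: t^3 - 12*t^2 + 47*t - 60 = (t - 5)*(t^2 - 7*t + 12) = (t - 5)*(t - 4)*(t - 3)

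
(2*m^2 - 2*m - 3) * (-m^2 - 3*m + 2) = -2*m^4 - 4*m^3 + 13*m^2 + 5*m - 6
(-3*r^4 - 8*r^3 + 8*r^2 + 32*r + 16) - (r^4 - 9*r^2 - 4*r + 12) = -4*r^4 - 8*r^3 + 17*r^2 + 36*r + 4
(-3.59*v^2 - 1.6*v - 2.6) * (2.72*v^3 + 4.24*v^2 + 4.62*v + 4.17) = -9.7648*v^5 - 19.5736*v^4 - 30.4418*v^3 - 33.3863*v^2 - 18.684*v - 10.842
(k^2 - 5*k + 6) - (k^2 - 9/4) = 33/4 - 5*k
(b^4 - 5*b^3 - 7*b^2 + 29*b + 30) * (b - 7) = b^5 - 12*b^4 + 28*b^3 + 78*b^2 - 173*b - 210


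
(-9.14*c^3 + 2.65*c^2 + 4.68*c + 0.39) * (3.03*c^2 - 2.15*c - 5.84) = -27.6942*c^5 + 27.6805*c^4 + 61.8605*c^3 - 24.3563*c^2 - 28.1697*c - 2.2776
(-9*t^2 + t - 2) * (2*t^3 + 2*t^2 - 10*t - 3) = -18*t^5 - 16*t^4 + 88*t^3 + 13*t^2 + 17*t + 6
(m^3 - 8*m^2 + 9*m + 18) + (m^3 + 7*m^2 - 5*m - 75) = 2*m^3 - m^2 + 4*m - 57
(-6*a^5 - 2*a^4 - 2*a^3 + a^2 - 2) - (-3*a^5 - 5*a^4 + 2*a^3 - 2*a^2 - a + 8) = -3*a^5 + 3*a^4 - 4*a^3 + 3*a^2 + a - 10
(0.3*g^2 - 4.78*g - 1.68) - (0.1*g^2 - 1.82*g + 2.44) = 0.2*g^2 - 2.96*g - 4.12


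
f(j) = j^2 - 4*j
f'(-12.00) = -28.00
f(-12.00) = 192.00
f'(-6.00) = -16.00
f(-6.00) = 60.00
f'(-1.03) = -6.06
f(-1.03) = 5.18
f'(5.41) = 6.82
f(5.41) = 7.63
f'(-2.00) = -8.00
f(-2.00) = 12.00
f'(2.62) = 1.24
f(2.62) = -3.62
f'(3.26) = 2.52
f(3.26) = -2.41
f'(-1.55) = -7.10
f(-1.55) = 8.60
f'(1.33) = -1.34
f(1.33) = -3.55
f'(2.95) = 1.90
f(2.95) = -3.10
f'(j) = 2*j - 4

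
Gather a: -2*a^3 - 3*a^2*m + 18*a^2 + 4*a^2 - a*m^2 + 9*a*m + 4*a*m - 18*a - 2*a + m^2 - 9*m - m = -2*a^3 + a^2*(22 - 3*m) + a*(-m^2 + 13*m - 20) + m^2 - 10*m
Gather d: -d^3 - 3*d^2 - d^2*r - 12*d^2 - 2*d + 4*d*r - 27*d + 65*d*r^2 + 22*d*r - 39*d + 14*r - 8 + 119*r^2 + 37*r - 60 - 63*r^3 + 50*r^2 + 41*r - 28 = -d^3 + d^2*(-r - 15) + d*(65*r^2 + 26*r - 68) - 63*r^3 + 169*r^2 + 92*r - 96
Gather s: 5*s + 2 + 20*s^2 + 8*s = 20*s^2 + 13*s + 2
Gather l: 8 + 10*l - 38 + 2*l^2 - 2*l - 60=2*l^2 + 8*l - 90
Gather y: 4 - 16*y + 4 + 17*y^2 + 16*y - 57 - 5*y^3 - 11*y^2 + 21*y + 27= -5*y^3 + 6*y^2 + 21*y - 22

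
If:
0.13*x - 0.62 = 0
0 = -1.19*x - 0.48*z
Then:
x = 4.77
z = -11.82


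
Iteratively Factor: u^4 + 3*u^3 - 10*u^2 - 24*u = (u + 2)*(u^3 + u^2 - 12*u) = u*(u + 2)*(u^2 + u - 12) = u*(u + 2)*(u + 4)*(u - 3)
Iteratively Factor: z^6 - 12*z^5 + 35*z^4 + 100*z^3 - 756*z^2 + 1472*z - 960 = (z - 5)*(z^5 - 7*z^4 + 100*z^2 - 256*z + 192) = (z - 5)*(z - 2)*(z^4 - 5*z^3 - 10*z^2 + 80*z - 96) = (z - 5)*(z - 2)*(z + 4)*(z^3 - 9*z^2 + 26*z - 24) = (z - 5)*(z - 3)*(z - 2)*(z + 4)*(z^2 - 6*z + 8) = (z - 5)*(z - 3)*(z - 2)^2*(z + 4)*(z - 4)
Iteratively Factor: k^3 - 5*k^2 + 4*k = (k)*(k^2 - 5*k + 4) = k*(k - 1)*(k - 4)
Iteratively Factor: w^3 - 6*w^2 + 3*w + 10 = (w - 5)*(w^2 - w - 2) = (w - 5)*(w - 2)*(w + 1)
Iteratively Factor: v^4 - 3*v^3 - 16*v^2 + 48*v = (v + 4)*(v^3 - 7*v^2 + 12*v) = v*(v + 4)*(v^2 - 7*v + 12) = v*(v - 3)*(v + 4)*(v - 4)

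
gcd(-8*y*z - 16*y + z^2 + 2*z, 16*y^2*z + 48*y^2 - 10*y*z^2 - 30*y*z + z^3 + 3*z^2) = 8*y - z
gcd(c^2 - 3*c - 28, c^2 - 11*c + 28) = c - 7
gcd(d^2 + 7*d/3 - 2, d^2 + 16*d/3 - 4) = d - 2/3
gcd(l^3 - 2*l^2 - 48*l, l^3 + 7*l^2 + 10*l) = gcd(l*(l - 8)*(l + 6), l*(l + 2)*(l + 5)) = l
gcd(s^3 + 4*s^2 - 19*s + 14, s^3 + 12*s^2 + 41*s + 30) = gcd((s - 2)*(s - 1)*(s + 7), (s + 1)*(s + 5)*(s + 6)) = 1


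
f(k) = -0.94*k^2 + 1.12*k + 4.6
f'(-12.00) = 23.68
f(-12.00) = -144.20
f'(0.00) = 1.12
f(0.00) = 4.60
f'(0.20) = 0.74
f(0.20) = 4.79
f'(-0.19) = 1.48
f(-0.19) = 4.35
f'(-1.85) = 4.60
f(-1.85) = -0.69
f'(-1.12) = 3.23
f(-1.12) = 2.17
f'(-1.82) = 4.54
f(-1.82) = -0.55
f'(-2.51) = 5.84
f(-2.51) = -4.13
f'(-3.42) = 7.55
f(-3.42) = -10.23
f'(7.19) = -12.40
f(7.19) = -35.94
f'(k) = 1.12 - 1.88*k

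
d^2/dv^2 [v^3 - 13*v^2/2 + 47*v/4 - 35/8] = 6*v - 13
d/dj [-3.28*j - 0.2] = -3.28000000000000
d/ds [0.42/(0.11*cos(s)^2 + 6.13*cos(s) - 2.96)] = (0.0924*cos(s) + 2.5746)*sin(s)/(0.11*cos(s)^2 + 6.13*cos(s) - 2.96)^2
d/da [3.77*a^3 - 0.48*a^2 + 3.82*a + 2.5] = 11.31*a^2 - 0.96*a + 3.82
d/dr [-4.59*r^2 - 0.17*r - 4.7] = -9.18*r - 0.17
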